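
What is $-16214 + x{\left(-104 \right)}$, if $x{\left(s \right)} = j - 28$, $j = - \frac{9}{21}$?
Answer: $- \frac{113697}{7} \approx -16242.0$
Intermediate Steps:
$j = - \frac{3}{7}$ ($j = \left(-9\right) \frac{1}{21} = - \frac{3}{7} \approx -0.42857$)
$x{\left(s \right)} = - \frac{199}{7}$ ($x{\left(s \right)} = - \frac{3}{7} - 28 = - \frac{199}{7}$)
$-16214 + x{\left(-104 \right)} = -16214 - \frac{199}{7} = - \frac{113697}{7}$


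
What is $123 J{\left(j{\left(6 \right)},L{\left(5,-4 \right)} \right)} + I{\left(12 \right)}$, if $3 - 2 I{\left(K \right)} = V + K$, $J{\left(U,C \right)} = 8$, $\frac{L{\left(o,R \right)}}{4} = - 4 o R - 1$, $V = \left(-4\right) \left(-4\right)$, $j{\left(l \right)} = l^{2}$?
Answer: $\frac{1943}{2} \approx 971.5$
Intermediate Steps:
$V = 16$
$L{\left(o,R \right)} = -4 - 16 R o$ ($L{\left(o,R \right)} = 4 \left(- 4 o R - 1\right) = 4 \left(- 4 R o - 1\right) = 4 \left(-1 - 4 R o\right) = -4 - 16 R o$)
$I{\left(K \right)} = - \frac{13}{2} - \frac{K}{2}$ ($I{\left(K \right)} = \frac{3}{2} - \frac{16 + K}{2} = \frac{3}{2} - \left(8 + \frac{K}{2}\right) = - \frac{13}{2} - \frac{K}{2}$)
$123 J{\left(j{\left(6 \right)},L{\left(5,-4 \right)} \right)} + I{\left(12 \right)} = 123 \cdot 8 - \frac{25}{2} = 984 - \frac{25}{2} = \frac{1943}{2}$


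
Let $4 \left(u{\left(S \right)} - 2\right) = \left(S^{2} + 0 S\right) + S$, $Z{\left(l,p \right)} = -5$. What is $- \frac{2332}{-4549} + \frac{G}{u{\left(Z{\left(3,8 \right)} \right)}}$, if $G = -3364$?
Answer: $- \frac{15286512}{31843} \approx -480.06$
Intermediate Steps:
$u{\left(S \right)} = 2 + \frac{S}{4} + \frac{S^{2}}{4}$ ($u{\left(S \right)} = 2 + \frac{\left(S^{2} + 0 S\right) + S}{4} = 2 + \frac{\left(S^{2} + 0\right) + S}{4} = 2 + \frac{S^{2} + S}{4} = 2 + \frac{S + S^{2}}{4} = 2 + \left(\frac{S}{4} + \frac{S^{2}}{4}\right) = 2 + \frac{S}{4} + \frac{S^{2}}{4}$)
$- \frac{2332}{-4549} + \frac{G}{u{\left(Z{\left(3,8 \right)} \right)}} = - \frac{2332}{-4549} - \frac{3364}{2 + \frac{1}{4} \left(-5\right) + \frac{\left(-5\right)^{2}}{4}} = \left(-2332\right) \left(- \frac{1}{4549}\right) - \frac{3364}{2 - \frac{5}{4} + \frac{1}{4} \cdot 25} = \frac{2332}{4549} - \frac{3364}{2 - \frac{5}{4} + \frac{25}{4}} = \frac{2332}{4549} - \frac{3364}{7} = - \frac{15286512}{31843}$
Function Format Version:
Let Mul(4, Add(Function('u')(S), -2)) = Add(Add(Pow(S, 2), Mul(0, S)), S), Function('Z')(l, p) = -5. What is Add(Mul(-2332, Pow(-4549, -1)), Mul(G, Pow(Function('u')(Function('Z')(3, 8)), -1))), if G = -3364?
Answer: Rational(-15286512, 31843) ≈ -480.06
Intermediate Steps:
Function('u')(S) = Add(2, Mul(Rational(1, 4), S), Mul(Rational(1, 4), Pow(S, 2))) (Function('u')(S) = Add(2, Mul(Rational(1, 4), Add(Add(Pow(S, 2), Mul(0, S)), S))) = Add(2, Mul(Rational(1, 4), Add(Add(Pow(S, 2), 0), S))) = Add(2, Mul(Rational(1, 4), Add(Pow(S, 2), S))) = Add(2, Mul(Rational(1, 4), Add(S, Pow(S, 2)))) = Add(2, Add(Mul(Rational(1, 4), S), Mul(Rational(1, 4), Pow(S, 2)))) = Add(2, Mul(Rational(1, 4), S), Mul(Rational(1, 4), Pow(S, 2))))
Add(Mul(-2332, Pow(-4549, -1)), Mul(G, Pow(Function('u')(Function('Z')(3, 8)), -1))) = Add(Mul(-2332, Pow(-4549, -1)), Mul(-3364, Pow(Add(2, Mul(Rational(1, 4), -5), Mul(Rational(1, 4), Pow(-5, 2))), -1))) = Add(Mul(-2332, Rational(-1, 4549)), Mul(-3364, Pow(Add(2, Rational(-5, 4), Mul(Rational(1, 4), 25)), -1))) = Add(Rational(2332, 4549), Mul(-3364, Pow(Add(2, Rational(-5, 4), Rational(25, 4)), -1))) = Add(Rational(2332, 4549), Mul(-3364, Pow(7, -1))) = Add(Rational(2332, 4549), Mul(-3364, Rational(1, 7))) = Add(Rational(2332, 4549), Rational(-3364, 7)) = Rational(-15286512, 31843)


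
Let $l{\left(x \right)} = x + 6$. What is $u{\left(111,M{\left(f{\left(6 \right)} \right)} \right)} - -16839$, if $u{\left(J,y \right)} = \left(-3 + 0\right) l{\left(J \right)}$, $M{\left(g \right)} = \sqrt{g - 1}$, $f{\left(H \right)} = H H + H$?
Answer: $16488$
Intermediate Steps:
$l{\left(x \right)} = 6 + x$
$f{\left(H \right)} = H + H^{2}$ ($f{\left(H \right)} = H^{2} + H = H + H^{2}$)
$M{\left(g \right)} = \sqrt{-1 + g}$
$u{\left(J,y \right)} = -18 - 3 J$ ($u{\left(J,y \right)} = \left(-3 + 0\right) \left(6 + J\right) = - 3 \left(6 + J\right) = -18 - 3 J$)
$u{\left(111,M{\left(f{\left(6 \right)} \right)} \right)} - -16839 = \left(-18 - 333\right) - -16839 = \left(-18 - 333\right) + 16839 = -351 + 16839 = 16488$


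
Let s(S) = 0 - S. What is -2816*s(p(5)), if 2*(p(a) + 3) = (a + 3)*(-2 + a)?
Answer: 25344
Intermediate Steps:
p(a) = -3 + (-2 + a)*(3 + a)/2 (p(a) = -3 + ((a + 3)*(-2 + a))/2 = -3 + ((3 + a)*(-2 + a))/2 = -3 + ((-2 + a)*(3 + a))/2 = -3 + (-2 + a)*(3 + a)/2)
s(S) = -S
-2816*s(p(5)) = -(-2816)*(-6 + (½)*5 + (½)*5²) = -(-2816)*(-6 + 5/2 + (½)*25) = -(-2816)*(-6 + 5/2 + 25/2) = -(-2816)*9 = -2816*(-9) = 25344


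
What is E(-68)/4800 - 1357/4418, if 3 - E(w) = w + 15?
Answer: -391637/1325400 ≈ -0.29549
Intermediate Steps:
E(w) = -12 - w (E(w) = 3 - (w + 15) = 3 - (15 + w) = 3 + (-15 - w) = -12 - w)
E(-68)/4800 - 1357/4418 = (-12 - 1*(-68))/4800 - 1357/4418 = (-12 + 68)*(1/4800) - 1357*1/4418 = 56*(1/4800) - 1357/4418 = 7/600 - 1357/4418 = -391637/1325400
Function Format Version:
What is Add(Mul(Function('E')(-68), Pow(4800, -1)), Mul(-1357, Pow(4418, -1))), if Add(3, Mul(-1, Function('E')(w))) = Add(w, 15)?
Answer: Rational(-391637, 1325400) ≈ -0.29549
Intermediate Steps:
Function('E')(w) = Add(-12, Mul(-1, w)) (Function('E')(w) = Add(3, Mul(-1, Add(w, 15))) = Add(3, Mul(-1, Add(15, w))) = Add(3, Add(-15, Mul(-1, w))) = Add(-12, Mul(-1, w)))
Add(Mul(Function('E')(-68), Pow(4800, -1)), Mul(-1357, Pow(4418, -1))) = Add(Mul(Add(-12, Mul(-1, -68)), Pow(4800, -1)), Mul(-1357, Pow(4418, -1))) = Add(Mul(Add(-12, 68), Rational(1, 4800)), Mul(-1357, Rational(1, 4418))) = Add(Mul(56, Rational(1, 4800)), Rational(-1357, 4418)) = Add(Rational(7, 600), Rational(-1357, 4418)) = Rational(-391637, 1325400)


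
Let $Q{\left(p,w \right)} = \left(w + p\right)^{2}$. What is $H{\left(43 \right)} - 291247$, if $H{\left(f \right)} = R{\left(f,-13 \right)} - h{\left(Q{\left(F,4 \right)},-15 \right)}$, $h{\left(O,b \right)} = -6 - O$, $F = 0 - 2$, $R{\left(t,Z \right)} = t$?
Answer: $-291194$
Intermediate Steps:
$F = -2$
$Q{\left(p,w \right)} = \left(p + w\right)^{2}$
$H{\left(f \right)} = 10 + f$ ($H{\left(f \right)} = f - \left(-6 - \left(-2 + 4\right)^{2}\right) = f - \left(-6 - 2^{2}\right) = f - \left(-6 - 4\right) = f - -10 = f + 10 = 10 + f$)
$H{\left(43 \right)} - 291247 = \left(10 + 43\right) - 291247 = 53 - 291247 = -291194$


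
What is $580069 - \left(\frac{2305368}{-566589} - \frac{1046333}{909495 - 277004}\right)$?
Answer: $\frac{69292331676426852}{119454147733} \approx 5.8008 \cdot 10^{5}$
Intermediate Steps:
$580069 - \left(\frac{2305368}{-566589} - \frac{1046333}{909495 - 277004}\right) = 580069 - \left(2305368 \left(- \frac{1}{566589}\right) - \frac{1046333}{632491}\right) = 580069 - \left(- \frac{768456}{188863} - \frac{1046333}{632491}\right) = 580069 - - \frac{683655093275}{119454147733} = 580069 + \frac{683655093275}{119454147733} = \frac{69292331676426852}{119454147733}$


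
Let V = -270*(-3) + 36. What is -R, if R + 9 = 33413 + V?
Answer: -34250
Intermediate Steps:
V = 846 (V = -18*(-45) + 36 = 810 + 36 = 846)
R = 34250 (R = -9 + (33413 + 846) = -9 + 34259 = 34250)
-R = -1*34250 = -34250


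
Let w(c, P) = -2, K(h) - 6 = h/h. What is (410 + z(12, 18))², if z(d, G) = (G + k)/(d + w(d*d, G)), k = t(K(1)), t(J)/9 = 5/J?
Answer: 833534641/4900 ≈ 1.7011e+5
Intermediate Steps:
K(h) = 7 (K(h) = 6 + h/h = 6 + 1 = 7)
t(J) = 45/J (t(J) = 9*(5/J) = 45/J)
k = 45/7 ≈ 6.4286
z(d, G) = (45/7 + G)/(-2 + d) (z(d, G) = (G + 45/7)/(d - 2) = (45/7 + G)/(-2 + d))
(410 + z(12, 18))² = (410 + (45/7 + 18)/(-2 + 12))² = (410 + (171/7)/10)² = (410 + (⅒)*(171/7))² = (410 + 171/70)² = (28871/70)² = 833534641/4900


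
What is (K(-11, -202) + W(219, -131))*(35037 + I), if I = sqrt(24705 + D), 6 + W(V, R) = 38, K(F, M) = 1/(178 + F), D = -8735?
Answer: 187272765/167 + 5345*sqrt(15970)/167 ≈ 1.1254e+6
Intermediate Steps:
W(V, R) = 32 (W(V, R) = -6 + 38 = 32)
I = sqrt(15970) (I = sqrt(24705 - 8735) = sqrt(15970) ≈ 126.37)
(K(-11, -202) + W(219, -131))*(35037 + I) = (1/(178 - 11) + 32)*(35037 + sqrt(15970)) = (1/167 + 32)*(35037 + sqrt(15970)) = 5345*(35037 + sqrt(15970))/167 = 187272765/167 + 5345*sqrt(15970)/167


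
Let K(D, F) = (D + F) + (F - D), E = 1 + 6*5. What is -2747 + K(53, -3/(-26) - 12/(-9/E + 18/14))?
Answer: -324193/117 ≈ -2770.9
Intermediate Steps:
E = 31 (E = 1 + 30 = 31)
K(D, F) = 2*F
-2747 + K(53, -3/(-26) - 12/(-9/E + 18/14)) = -2747 + 2*(-3/(-26) - 12/(-9/31 + 18/14)) = -2747 + 2*(-3*(-1/26) - 12/(-9*1/31 + 18*(1/14))) = -2747 + 2*(3/26 - 12/(-9/31 + 9/7)) = -2747 + 2*(3/26 - 12/216/217) = -2747 + 2*(3/26 - 12*217/216) = -2747 + 2*(3/26 - 217/18) = -2747 + 2*(-1397/117) = -2747 - 2794/117 = -324193/117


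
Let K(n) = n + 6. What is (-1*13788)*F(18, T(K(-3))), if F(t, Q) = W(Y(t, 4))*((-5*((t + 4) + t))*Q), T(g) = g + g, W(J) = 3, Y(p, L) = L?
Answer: 49636800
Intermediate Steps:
K(n) = 6 + n
T(g) = 2*g
F(t, Q) = 3*Q*(-20 - 10*t) (F(t, Q) = 3*((-5*((t + 4) + t))*Q) = 3*((-5*((4 + t) + t))*Q) = 3*((-5*(4 + 2*t))*Q) = 3*((-20 - 10*t)*Q) = 3*(Q*(-20 - 10*t)) = 3*Q*(-20 - 10*t))
(-1*13788)*F(18, T(K(-3))) = (-1*13788)*(-30*2*(6 - 3)*(2 + 18)) = -(-413640)*2*3*20 = -(-413640)*6*20 = -13788*(-3600) = 49636800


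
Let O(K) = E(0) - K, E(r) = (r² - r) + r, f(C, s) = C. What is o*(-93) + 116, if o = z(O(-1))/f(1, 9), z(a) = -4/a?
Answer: 488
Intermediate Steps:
E(r) = r²
O(K) = -K (O(K) = 0² - K = 0 - K = -K)
o = -4 (o = -4/((-1*(-1)))/1 = -4/1*1 = -4*1*1 = -4*1 = -4)
o*(-93) + 116 = -4*(-93) + 116 = 372 + 116 = 488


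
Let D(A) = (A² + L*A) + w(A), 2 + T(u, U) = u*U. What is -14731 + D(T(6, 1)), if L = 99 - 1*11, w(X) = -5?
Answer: -14368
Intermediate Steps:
T(u, U) = -2 + U*u (T(u, U) = -2 + u*U = -2 + U*u)
L = 88 (L = 99 - 11 = 88)
D(A) = -5 + A² + 88*A (D(A) = (A² + 88*A) - 5 = -5 + A² + 88*A)
-14731 + D(T(6, 1)) = -14731 + (-5 + (-2 + 1*6)² + 88*(-2 + 1*6)) = -14731 + (-5 + (-2 + 6)² + 88*(-2 + 6)) = -14731 + (-5 + 4² + 88*4) = -14731 + (-5 + 16 + 352) = -14731 + 363 = -14368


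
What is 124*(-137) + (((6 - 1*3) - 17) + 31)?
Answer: -16971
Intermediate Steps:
124*(-137) + (((6 - 1*3) - 17) + 31) = -16988 + (((6 - 3) - 17) + 31) = -16988 + ((3 - 17) + 31) = -16988 + (-14 + 31) = -16988 + 17 = -16971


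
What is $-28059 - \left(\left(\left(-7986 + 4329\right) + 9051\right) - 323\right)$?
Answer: $-33130$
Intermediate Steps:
$-28059 - \left(\left(\left(-7986 + 4329\right) + 9051\right) - 323\right) = -28059 - \left(\left(-3657 + 9051\right) - 323\right) = -28059 - \left(5394 - 323\right) = -28059 - 5071 = -33130$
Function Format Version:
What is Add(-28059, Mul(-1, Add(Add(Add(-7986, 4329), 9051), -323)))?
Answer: -33130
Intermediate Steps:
Add(-28059, Mul(-1, Add(Add(Add(-7986, 4329), 9051), -323))) = Add(-28059, Mul(-1, Add(Add(-3657, 9051), -323))) = Add(-28059, Mul(-1, Add(5394, -323))) = Add(-28059, Mul(-1, 5071)) = Add(-28059, -5071) = -33130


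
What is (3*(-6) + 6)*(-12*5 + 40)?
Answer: 240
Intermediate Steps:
(3*(-6) + 6)*(-12*5 + 40) = (-18 + 6)*(-60 + 40) = -12*(-20) = 240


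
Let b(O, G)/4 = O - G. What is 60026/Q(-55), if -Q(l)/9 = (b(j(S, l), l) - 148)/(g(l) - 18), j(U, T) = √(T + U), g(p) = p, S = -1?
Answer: 2190949/380 - 2190949*I*√14/3420 ≈ 5765.7 - 2397.0*I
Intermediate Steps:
b(O, G) = -4*G + 4*O (b(O, G) = 4*(O - G) = -4*G + 4*O)
Q(l) = -9*(-148 - 4*l + 4*√(-1 + l))/(-18 + l) (Q(l) = -9*((-4*l + 4*√(l - 1)) - 148)/(l - 18) = -9*((-4*l + 4*√(-1 + l)) - 148)/(-18 + l) = -9*(-148 - 4*l + 4*√(-1 + l))/(-18 + l))
60026/Q(-55) = 60026/((36*(37 - 55 - √(-1 - 55))/(-18 - 55))) = 60026/((36*(37 - 55 - √(-56))/(-73))) = 60026/((36*(-1/73)*(37 - 55 - 2*I*√14))) = 60026/((36*(-1/73)*(-18 - 2*I*√14))) = 60026/(648/73 + 72*I*√14/73)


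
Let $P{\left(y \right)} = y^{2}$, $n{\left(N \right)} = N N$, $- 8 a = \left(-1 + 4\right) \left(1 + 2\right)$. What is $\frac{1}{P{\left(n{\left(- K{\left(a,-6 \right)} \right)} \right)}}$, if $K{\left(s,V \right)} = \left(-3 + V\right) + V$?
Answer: $\frac{1}{50625} \approx 1.9753 \cdot 10^{-5}$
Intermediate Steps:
$a = - \frac{9}{8}$ ($a = - \frac{\left(-1 + 4\right) \left(1 + 2\right)}{8} = - \frac{3 \cdot 3}{8} = \left(- \frac{1}{8}\right) 9 = - \frac{9}{8} \approx -1.125$)
$K{\left(s,V \right)} = -3 + 2 V$
$n{\left(N \right)} = N^{2}$
$\frac{1}{P{\left(n{\left(- K{\left(a,-6 \right)} \right)} \right)}} = \frac{1}{\left(\left(- (-3 + 2 \left(-6\right))\right)^{2}\right)^{2}} = \frac{1}{\left(\left(- (-3 - 12)\right)^{2}\right)^{2}} = \frac{1}{\left(\left(\left(-1\right) \left(-15\right)\right)^{2}\right)^{2}} = \frac{1}{\left(15^{2}\right)^{2}} = \frac{1}{225^{2}} = \frac{1}{50625}$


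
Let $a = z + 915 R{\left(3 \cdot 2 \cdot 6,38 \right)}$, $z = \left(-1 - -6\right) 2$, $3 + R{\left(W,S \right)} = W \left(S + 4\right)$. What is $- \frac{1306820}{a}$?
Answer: $- \frac{261364}{276149} \approx -0.94646$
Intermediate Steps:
$R{\left(W,S \right)} = -3 + W \left(4 + S\right)$ ($R{\left(W,S \right)} = -3 + W \left(S + 4\right) = -3 + W \left(4 + S\right)$)
$z = 10$ ($z = \left(-1 + 6\right) 2 = 5 \cdot 2 = 10$)
$a = 1380745$ ($a = 10 + 915 \left(-3 + 4 \cdot 3 \cdot 2 \cdot 6 + 38 \cdot 3 \cdot 2 \cdot 6\right) = 10 + 915 \left(-3 + 4 \cdot 6 \cdot 6 + 38 \cdot 6 \cdot 6\right) = 10 + 915 \left(-3 + 4 \cdot 36 + 38 \cdot 36\right) = 10 + 915 \left(-3 + 144 + 1368\right) = 10 + 915 \cdot 1509 = 10 + 1380735 = 1380745$)
$- \frac{1306820}{a} = - \frac{1306820}{1380745} = \left(-1306820\right) \frac{1}{1380745} = - \frac{261364}{276149}$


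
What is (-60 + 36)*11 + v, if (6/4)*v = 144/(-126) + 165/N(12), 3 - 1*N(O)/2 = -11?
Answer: -1565/6 ≈ -260.83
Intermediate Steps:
N(O) = 28 (N(O) = 6 - 2*(-11) = 6 + 22 = 28)
v = 19/6 (v = 2*(144/(-126) + 165/28)/3 = 2*(144*(-1/126) + 165*(1/28))/3 = 2*(-8/7 + 165/28)/3 = (2/3)*(19/4) = 19/6 ≈ 3.1667)
(-60 + 36)*11 + v = (-60 + 36)*11 + 19/6 = -24*11 + 19/6 = -264 + 19/6 = -1565/6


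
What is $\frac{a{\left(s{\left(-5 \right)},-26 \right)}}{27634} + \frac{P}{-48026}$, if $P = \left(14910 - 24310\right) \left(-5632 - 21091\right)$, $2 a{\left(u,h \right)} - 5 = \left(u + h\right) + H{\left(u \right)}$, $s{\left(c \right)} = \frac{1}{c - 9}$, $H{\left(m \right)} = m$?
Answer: $- \frac{12147723522381}{2322513347} \approx -5230.4$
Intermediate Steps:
$s{\left(c \right)} = \frac{1}{-9 + c}$
$a{\left(u,h \right)} = \frac{5}{2} + u + \frac{h}{2}$ ($a{\left(u,h \right)} = \frac{5}{2} + \frac{\left(u + h\right) + u}{2} = \frac{5}{2} + \frac{\left(h + u\right) + u}{2} = \frac{5}{2} + \frac{h + 2 u}{2} = \frac{5}{2} + \left(u + \frac{h}{2}\right) = \frac{5}{2} + u + \frac{h}{2}$)
$P = 251196200$ ($P = \left(-9400\right) \left(-26723\right) = 251196200$)
$\frac{a{\left(s{\left(-5 \right)},-26 \right)}}{27634} + \frac{P}{-48026} = \frac{\frac{5}{2} + \frac{1}{-9 - 5} + \frac{1}{2} \left(-26\right)}{27634} + \frac{251196200}{-48026} = \left(\frac{5}{2} + \frac{1}{-14} - 13\right) \frac{1}{27634} + 251196200 \left(- \frac{1}{48026}\right) = \left(\frac{5}{2} - \frac{1}{14} - 13\right) \frac{1}{27634} - \frac{125598100}{24013} = \left(- \frac{74}{7}\right) \frac{1}{27634} - \frac{125598100}{24013} = - \frac{37}{96719} - \frac{125598100}{24013} = - \frac{12147723522381}{2322513347}$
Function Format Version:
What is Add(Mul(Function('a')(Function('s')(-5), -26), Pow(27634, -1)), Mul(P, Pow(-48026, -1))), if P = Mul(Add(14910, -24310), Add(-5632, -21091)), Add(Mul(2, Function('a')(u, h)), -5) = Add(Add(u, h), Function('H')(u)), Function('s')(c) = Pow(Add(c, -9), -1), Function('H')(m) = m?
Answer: Rational(-12147723522381, 2322513347) ≈ -5230.4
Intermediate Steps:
Function('s')(c) = Pow(Add(-9, c), -1)
Function('a')(u, h) = Add(Rational(5, 2), u, Mul(Rational(1, 2), h)) (Function('a')(u, h) = Add(Rational(5, 2), Mul(Rational(1, 2), Add(Add(u, h), u))) = Add(Rational(5, 2), Mul(Rational(1, 2), Add(Add(h, u), u))) = Add(Rational(5, 2), Mul(Rational(1, 2), Add(h, Mul(2, u)))) = Add(Rational(5, 2), Add(u, Mul(Rational(1, 2), h))) = Add(Rational(5, 2), u, Mul(Rational(1, 2), h)))
P = 251196200 (P = Mul(-9400, -26723) = 251196200)
Add(Mul(Function('a')(Function('s')(-5), -26), Pow(27634, -1)), Mul(P, Pow(-48026, -1))) = Add(Mul(Add(Rational(5, 2), Pow(Add(-9, -5), -1), Mul(Rational(1, 2), -26)), Pow(27634, -1)), Mul(251196200, Pow(-48026, -1))) = Add(Mul(Add(Rational(5, 2), Pow(-14, -1), -13), Rational(1, 27634)), Mul(251196200, Rational(-1, 48026))) = Add(Mul(Add(Rational(5, 2), Rational(-1, 14), -13), Rational(1, 27634)), Rational(-125598100, 24013)) = Add(Mul(Rational(-74, 7), Rational(1, 27634)), Rational(-125598100, 24013)) = Add(Rational(-37, 96719), Rational(-125598100, 24013)) = Rational(-12147723522381, 2322513347)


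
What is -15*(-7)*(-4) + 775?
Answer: 355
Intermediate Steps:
-15*(-7)*(-4) + 775 = 105*(-4) + 775 = -420 + 775 = 355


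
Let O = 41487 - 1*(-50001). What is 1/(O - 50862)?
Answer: 1/40626 ≈ 2.4615e-5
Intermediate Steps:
O = 91488 (O = 41487 + 50001 = 91488)
1/(O - 50862) = 1/(91488 - 50862) = 1/40626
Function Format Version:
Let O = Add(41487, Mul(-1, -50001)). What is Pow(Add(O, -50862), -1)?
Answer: Rational(1, 40626) ≈ 2.4615e-5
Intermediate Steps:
O = 91488 (O = Add(41487, 50001) = 91488)
Pow(Add(O, -50862), -1) = Pow(Add(91488, -50862), -1) = Pow(40626, -1) = Rational(1, 40626)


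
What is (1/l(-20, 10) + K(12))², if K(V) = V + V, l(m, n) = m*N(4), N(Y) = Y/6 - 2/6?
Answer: 227529/400 ≈ 568.82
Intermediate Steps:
N(Y) = -⅓ + Y/6 (N(Y) = Y*(⅙) - 2*⅙ = Y/6 - ⅓ = -⅓ + Y/6)
l(m, n) = m/3 (l(m, n) = m*(-⅓ + (⅙)*4) = m*(-⅓ + ⅔) = m*(⅓) = m/3)
K(V) = 2*V
(1/l(-20, 10) + K(12))² = (1/((⅓)*(-20)) + 2*12)² = (1/(-20/3) + 24)² = (-3/20 + 24)² = (477/20)² = 227529/400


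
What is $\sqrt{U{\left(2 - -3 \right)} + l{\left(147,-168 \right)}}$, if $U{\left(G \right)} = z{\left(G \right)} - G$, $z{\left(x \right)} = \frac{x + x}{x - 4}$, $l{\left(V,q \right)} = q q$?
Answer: $\sqrt{28229} \approx 168.01$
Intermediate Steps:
$l{\left(V,q \right)} = q^{2}$
$z{\left(x \right)} = \frac{2 x}{-4 + x}$
$U{\left(G \right)} = - G + \frac{2 G}{-4 + G}$ ($U{\left(G \right)} = \frac{2 G}{-4 + G} - G = - G + \frac{2 G}{-4 + G}$)
$\sqrt{U{\left(2 - -3 \right)} + l{\left(147,-168 \right)}} = \sqrt{\frac{\left(2 - -3\right) \left(6 - \left(2 - -3\right)\right)}{-4 + \left(2 - -3\right)} + \left(-168\right)^{2}} = \sqrt{\frac{\left(2 + 3\right) \left(6 - \left(2 + 3\right)\right)}{-4 + \left(2 + 3\right)} + 28224} = \sqrt{\frac{5 \left(6 - 5\right)}{-4 + 5} + 28224} = \sqrt{\frac{5 \left(6 - 5\right)}{1} + 28224} = \sqrt{5 \cdot 1 \cdot 1 + 28224} = \sqrt{5 + 28224} = \sqrt{28229}$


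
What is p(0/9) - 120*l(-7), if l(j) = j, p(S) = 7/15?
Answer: 12607/15 ≈ 840.47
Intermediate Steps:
p(S) = 7/15 (p(S) = 7*(1/15) = 7/15)
p(0/9) - 120*l(-7) = 7/15 - 120*(-7) = 7/15 + 840 = 12607/15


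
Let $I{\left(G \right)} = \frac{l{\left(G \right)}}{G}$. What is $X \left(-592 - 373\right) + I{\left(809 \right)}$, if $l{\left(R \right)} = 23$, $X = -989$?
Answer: $\frac{772097488}{809} \approx 9.5439 \cdot 10^{5}$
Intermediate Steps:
$I{\left(G \right)} = \frac{23}{G}$
$X \left(-592 - 373\right) + I{\left(809 \right)} = - 989 \left(-592 - 373\right) + \frac{23}{809} = \left(-989\right) \left(-965\right) + 23 \cdot \frac{1}{809} = 954385 + \frac{23}{809} = \frac{772097488}{809}$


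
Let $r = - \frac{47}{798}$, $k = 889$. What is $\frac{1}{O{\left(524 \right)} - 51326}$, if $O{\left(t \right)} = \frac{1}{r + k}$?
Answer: $- \frac{709375}{36409380452} \approx -1.9483 \cdot 10^{-5}$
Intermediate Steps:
$r = - \frac{47}{798}$ ($r = \left(-47\right) \frac{1}{798} = - \frac{47}{798} \approx -0.058897$)
$O{\left(t \right)} = \frac{798}{709375}$ ($O{\left(t \right)} = \frac{1}{- \frac{47}{798} + 889} = \frac{1}{\frac{709375}{798}} = \frac{798}{709375}$)
$\frac{1}{O{\left(524 \right)} - 51326} = \frac{1}{\frac{798}{709375} - 51326} = \frac{1}{- \frac{36409380452}{709375}} = - \frac{709375}{36409380452}$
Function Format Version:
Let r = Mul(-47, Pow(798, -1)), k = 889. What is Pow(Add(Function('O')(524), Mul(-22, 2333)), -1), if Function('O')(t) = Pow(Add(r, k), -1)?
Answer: Rational(-709375, 36409380452) ≈ -1.9483e-5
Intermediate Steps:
r = Rational(-47, 798) (r = Mul(-47, Rational(1, 798)) = Rational(-47, 798) ≈ -0.058897)
Function('O')(t) = Rational(798, 709375) (Function('O')(t) = Pow(Add(Rational(-47, 798), 889), -1) = Pow(Rational(709375, 798), -1) = Rational(798, 709375))
Pow(Add(Function('O')(524), Mul(-22, 2333)), -1) = Pow(Add(Rational(798, 709375), Mul(-22, 2333)), -1) = Pow(Add(Rational(798, 709375), -51326), -1) = Pow(Rational(-36409380452, 709375), -1) = Rational(-709375, 36409380452)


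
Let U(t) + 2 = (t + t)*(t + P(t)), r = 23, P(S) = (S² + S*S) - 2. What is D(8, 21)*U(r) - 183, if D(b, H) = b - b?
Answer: -183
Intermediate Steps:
P(S) = -2 + 2*S² (P(S) = (S² + S²) - 2 = 2*S² - 2 = -2 + 2*S²)
U(t) = -2 + 2*t*(-2 + t + 2*t²) (U(t) = -2 + (t + t)*(t + (-2 + 2*t²)) = -2 + (2*t)*(-2 + t + 2*t²) = -2 + 2*t*(-2 + t + 2*t²))
D(b, H) = 0
D(8, 21)*U(r) - 183 = 0*(-2 + 2*23² + 4*23*(-1 + 23²)) - 183 = 0*(-2 + 2*529 + 4*23*(-1 + 529)) - 183 = 0*(-2 + 1058 + 4*23*528) - 183 = 0*(-2 + 1058 + 48576) - 183 = 0*49632 - 183 = 0 - 183 = -183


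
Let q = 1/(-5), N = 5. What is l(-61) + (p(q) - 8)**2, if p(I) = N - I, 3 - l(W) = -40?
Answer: 1271/25 ≈ 50.840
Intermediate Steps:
q = -1/5 ≈ -0.20000
l(W) = 43 (l(W) = 3 - 1*(-40) = 3 + 40 = 43)
p(I) = 5 - I
l(-61) + (p(q) - 8)**2 = 43 + ((5 - 1*(-1/5)) - 8)**2 = 43 + ((5 + 1/5) - 8)**2 = 43 + (26/5 - 8)**2 = 43 + (-14/5)**2 = 43 + 196/25 = 1271/25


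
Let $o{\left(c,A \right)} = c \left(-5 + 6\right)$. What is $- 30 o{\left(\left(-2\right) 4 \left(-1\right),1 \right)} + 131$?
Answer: $-109$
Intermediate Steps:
$o{\left(c,A \right)} = c$ ($o{\left(c,A \right)} = c 1 = c$)
$- 30 o{\left(\left(-2\right) 4 \left(-1\right),1 \right)} + 131 = - 30 \left(-2\right) 4 \left(-1\right) + 131 = - 30 \left(\left(-8\right) \left(-1\right)\right) + 131 = \left(-30\right) 8 + 131 = -240 + 131 = -109$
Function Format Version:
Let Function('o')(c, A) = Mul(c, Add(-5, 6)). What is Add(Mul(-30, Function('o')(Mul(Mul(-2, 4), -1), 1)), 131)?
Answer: -109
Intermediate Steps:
Function('o')(c, A) = c (Function('o')(c, A) = Mul(c, 1) = c)
Add(Mul(-30, Function('o')(Mul(Mul(-2, 4), -1), 1)), 131) = Add(Mul(-30, Mul(Mul(-2, 4), -1)), 131) = Add(Mul(-30, Mul(-8, -1)), 131) = Add(Mul(-30, 8), 131) = Add(-240, 131) = -109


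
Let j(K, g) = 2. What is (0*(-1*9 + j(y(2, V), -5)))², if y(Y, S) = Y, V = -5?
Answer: 0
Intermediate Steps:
(0*(-1*9 + j(y(2, V), -5)))² = (0*(-1*9 + 2))² = (0*(-9 + 2))² = (0*(-7))² = 0² = 0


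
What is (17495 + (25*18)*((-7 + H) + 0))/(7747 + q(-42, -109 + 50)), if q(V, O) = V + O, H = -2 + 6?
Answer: 16145/7646 ≈ 2.1116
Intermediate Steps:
H = 4
q(V, O) = O + V
(17495 + (25*18)*((-7 + H) + 0))/(7747 + q(-42, -109 + 50)) = (17495 + (25*18)*((-7 + 4) + 0))/(7747 + ((-109 + 50) - 42)) = (17495 + 450*(-3 + 0))/(7747 + (-59 - 42)) = (17495 + 450*(-3))/(7747 - 101) = (17495 - 1350)/7646 = 16145*(1/7646) = 16145/7646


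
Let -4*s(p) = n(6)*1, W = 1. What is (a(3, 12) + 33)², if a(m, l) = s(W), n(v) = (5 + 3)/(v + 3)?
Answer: 87025/81 ≈ 1074.4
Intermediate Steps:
n(v) = 8/(3 + v)
s(p) = -2/9 (s(p) = -8/(3 + 6)/4 = -8/9/4 = -8*(⅑)/4 = -2/9)
a(m, l) = -2/9
(a(3, 12) + 33)² = (-2/9 + 33)² = (295/9)² = 87025/81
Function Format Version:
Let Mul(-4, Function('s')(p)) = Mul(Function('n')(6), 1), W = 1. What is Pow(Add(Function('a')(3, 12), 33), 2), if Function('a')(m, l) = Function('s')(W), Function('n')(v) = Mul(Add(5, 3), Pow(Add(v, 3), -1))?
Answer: Rational(87025, 81) ≈ 1074.4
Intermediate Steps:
Function('n')(v) = Mul(8, Pow(Add(3, v), -1))
Function('s')(p) = Rational(-2, 9) (Function('s')(p) = Mul(Rational(-1, 4), Mul(Mul(8, Pow(Add(3, 6), -1)), 1)) = Mul(Rational(-1, 4), Mul(Mul(8, Pow(9, -1)), 1)) = Mul(Rational(-1, 4), Mul(Mul(8, Rational(1, 9)), 1)) = Mul(Rational(-1, 4), Mul(Rational(8, 9), 1)) = Mul(Rational(-1, 4), Rational(8, 9)) = Rational(-2, 9))
Function('a')(m, l) = Rational(-2, 9)
Pow(Add(Function('a')(3, 12), 33), 2) = Pow(Add(Rational(-2, 9), 33), 2) = Pow(Rational(295, 9), 2) = Rational(87025, 81)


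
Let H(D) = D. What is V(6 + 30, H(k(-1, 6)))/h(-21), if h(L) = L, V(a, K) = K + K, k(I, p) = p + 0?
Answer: -4/7 ≈ -0.57143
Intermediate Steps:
k(I, p) = p
V(a, K) = 2*K
V(6 + 30, H(k(-1, 6)))/h(-21) = (2*6)/(-21) = 12*(-1/21) = -4/7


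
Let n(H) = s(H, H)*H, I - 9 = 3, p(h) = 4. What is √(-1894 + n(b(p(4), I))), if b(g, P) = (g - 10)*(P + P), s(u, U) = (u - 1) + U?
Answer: √39722 ≈ 199.30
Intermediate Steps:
I = 12 (I = 9 + 3 = 12)
s(u, U) = -1 + U + u (s(u, U) = (-1 + u) + U = -1 + U + u)
b(g, P) = 2*P*(-10 + g) (b(g, P) = (-10 + g)*(2*P) = 2*P*(-10 + g))
n(H) = H*(-1 + 2*H) (n(H) = (-1 + H + H)*H = (-1 + 2*H)*H = H*(-1 + 2*H))
√(-1894 + n(b(p(4), I))) = √(-1894 + (2*12*(-10 + 4))*(-1 + 2*(2*12*(-10 + 4)))) = √(-1894 + (2*12*(-6))*(-1 + 2*(2*12*(-6)))) = √(-1894 - 144*(-1 + 2*(-144))) = √(-1894 - 144*(-1 - 288)) = √(-1894 - 144*(-289)) = √(-1894 + 41616) = √39722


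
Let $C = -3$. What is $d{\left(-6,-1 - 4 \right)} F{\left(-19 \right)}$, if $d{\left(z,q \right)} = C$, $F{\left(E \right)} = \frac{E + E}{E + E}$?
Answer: $-3$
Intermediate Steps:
$F{\left(E \right)} = 1$ ($F{\left(E \right)} = \frac{2 E}{2 E} = 2 E \frac{1}{2 E} = 1$)
$d{\left(z,q \right)} = -3$
$d{\left(-6,-1 - 4 \right)} F{\left(-19 \right)} = \left(-3\right) 1 = -3$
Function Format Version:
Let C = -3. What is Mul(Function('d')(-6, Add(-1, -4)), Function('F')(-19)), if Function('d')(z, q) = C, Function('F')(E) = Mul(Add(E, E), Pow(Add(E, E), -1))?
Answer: -3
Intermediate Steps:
Function('F')(E) = 1 (Function('F')(E) = Mul(Mul(2, E), Pow(Mul(2, E), -1)) = Mul(Mul(2, E), Mul(Rational(1, 2), Pow(E, -1))) = 1)
Function('d')(z, q) = -3
Mul(Function('d')(-6, Add(-1, -4)), Function('F')(-19)) = Mul(-3, 1) = -3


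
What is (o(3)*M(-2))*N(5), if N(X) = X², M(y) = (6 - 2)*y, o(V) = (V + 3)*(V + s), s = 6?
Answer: -10800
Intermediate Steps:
o(V) = (3 + V)*(6 + V) (o(V) = (V + 3)*(V + 6) = (3 + V)*(6 + V))
M(y) = 4*y
(o(3)*M(-2))*N(5) = ((18 + 3² + 9*3)*(4*(-2)))*5² = ((18 + 9 + 27)*(-8))*25 = (54*(-8))*25 = -432*25 = -10800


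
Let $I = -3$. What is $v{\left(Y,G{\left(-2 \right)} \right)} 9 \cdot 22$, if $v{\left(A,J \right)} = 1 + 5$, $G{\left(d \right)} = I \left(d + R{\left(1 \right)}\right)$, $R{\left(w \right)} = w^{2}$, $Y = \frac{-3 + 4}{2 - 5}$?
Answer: $1188$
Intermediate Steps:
$Y = - \frac{1}{3}$ ($Y = 1 \frac{1}{-3} = 1 \left(- \frac{1}{3}\right) = - \frac{1}{3} \approx -0.33333$)
$G{\left(d \right)} = -3 - 3 d$ ($G{\left(d \right)} = - 3 \left(d + 1^{2}\right) = - 3 \left(d + 1\right) = - 3 \left(1 + d\right) = -3 - 3 d$)
$v{\left(A,J \right)} = 6$
$v{\left(Y,G{\left(-2 \right)} \right)} 9 \cdot 22 = 6 \cdot 9 \cdot 22 = 54 \cdot 22 = 1188$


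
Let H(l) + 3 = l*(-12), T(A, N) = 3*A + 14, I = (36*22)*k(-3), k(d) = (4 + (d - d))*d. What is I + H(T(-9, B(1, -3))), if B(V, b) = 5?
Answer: -9351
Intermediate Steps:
k(d) = 4*d (k(d) = (4 + 0)*d = 4*d)
I = -9504 (I = (36*22)*(4*(-3)) = 792*(-12) = -9504)
T(A, N) = 14 + 3*A
H(l) = -3 - 12*l (H(l) = -3 + l*(-12) = -3 - 12*l)
I + H(T(-9, B(1, -3))) = -9504 + (-3 - 12*(14 + 3*(-9))) = -9504 + (-3 - 12*(14 - 27)) = -9504 + (-3 - 12*(-13)) = -9504 + (-3 + 156) = -9504 + 153 = -9351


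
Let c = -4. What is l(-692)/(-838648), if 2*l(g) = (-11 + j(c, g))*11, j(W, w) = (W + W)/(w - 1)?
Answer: 7615/105669648 ≈ 7.2064e-5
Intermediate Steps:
j(W, w) = 2*W/(-1 + w) (j(W, w) = (2*W)/(-1 + w) = 2*W/(-1 + w))
l(g) = -121/2 - 44/(-1 + g) (l(g) = ((-11 + 2*(-4)/(-1 + g))*11)/2 = ((-11 - 8/(-1 + g))*11)/2 = (-121 - 88/(-1 + g))/2 = -121/2 - 44/(-1 + g))
l(-692)/(-838648) = (11*(3 - 11*(-692))/(2*(-1 - 692)))/(-838648) = ((11/2)*(3 + 7612)/(-693))*(-1/838648) = ((11/2)*(-1/693)*7615)*(-1/838648) = -7615/126*(-1/838648) = 7615/105669648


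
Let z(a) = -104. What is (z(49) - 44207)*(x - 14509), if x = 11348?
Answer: 140067071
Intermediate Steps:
(z(49) - 44207)*(x - 14509) = (-104 - 44207)*(11348 - 14509) = -44311*(-3161) = 140067071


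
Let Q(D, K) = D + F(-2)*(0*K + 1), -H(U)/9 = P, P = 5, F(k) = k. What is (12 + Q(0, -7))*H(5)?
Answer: -450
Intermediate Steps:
H(U) = -45 (H(U) = -9*5 = -45)
Q(D, K) = -2 + D (Q(D, K) = D - 2*(0*K + 1) = D - 2*(0 + 1) = D - 2*1 = D - 2 = -2 + D)
(12 + Q(0, -7))*H(5) = (12 + (-2 + 0))*(-45) = (12 - 2)*(-45) = 10*(-45) = -450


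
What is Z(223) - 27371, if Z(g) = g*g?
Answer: 22358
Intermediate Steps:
Z(g) = g**2
Z(223) - 27371 = 223**2 - 27371 = 49729 - 27371 = 22358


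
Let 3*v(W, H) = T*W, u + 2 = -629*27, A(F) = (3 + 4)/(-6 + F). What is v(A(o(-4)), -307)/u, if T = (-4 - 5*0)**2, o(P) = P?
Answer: 56/254775 ≈ 0.00021980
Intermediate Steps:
T = 16 (T = (-4 + 0)**2 = (-4)**2 = 16)
A(F) = 7/(-6 + F)
u = -16985 (u = -2 - 629*27 = -2 - 16983 = -16985)
v(W, H) = 16*W/3 (v(W, H) = (16*W)/3 = 16*W/3)
v(A(o(-4)), -307)/u = (16*(7/(-6 - 4))/3)/(-16985) = (16*(7/(-10))/3)*(-1/16985) = (16*(7*(-1/10))/3)*(-1/16985) = ((16/3)*(-7/10))*(-1/16985) = -56/15*(-1/16985) = 56/254775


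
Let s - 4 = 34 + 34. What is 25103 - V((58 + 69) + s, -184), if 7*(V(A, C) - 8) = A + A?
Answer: 175267/7 ≈ 25038.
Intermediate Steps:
s = 72 (s = 4 + (34 + 34) = 4 + 68 = 72)
V(A, C) = 8 + 2*A/7 (V(A, C) = 8 + (A + A)/7 = 8 + (2*A)/7 = 8 + 2*A/7)
25103 - V((58 + 69) + s, -184) = 25103 - (8 + 2*((58 + 69) + 72)/7) = 25103 - (8 + 2*(127 + 72)/7) = 25103 - (8 + (2/7)*199) = 25103 - (8 + 398/7) = 25103 - 1*454/7 = 25103 - 454/7 = 175267/7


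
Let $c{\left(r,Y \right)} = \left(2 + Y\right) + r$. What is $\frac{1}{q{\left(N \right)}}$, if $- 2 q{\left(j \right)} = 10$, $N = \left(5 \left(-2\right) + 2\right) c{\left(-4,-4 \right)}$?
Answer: $- \frac{1}{5} \approx -0.2$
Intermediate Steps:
$c{\left(r,Y \right)} = 2 + Y + r$
$N = 48$ ($N = \left(5 \left(-2\right) + 2\right) \left(2 - 4 - 4\right) = \left(-10 + 2\right) \left(-6\right) = \left(-8\right) \left(-6\right) = 48$)
$q{\left(j \right)} = -5$ ($q{\left(j \right)} = \left(- \frac{1}{2}\right) 10 = -5$)
$\frac{1}{q{\left(N \right)}} = \frac{1}{-5} = - \frac{1}{5}$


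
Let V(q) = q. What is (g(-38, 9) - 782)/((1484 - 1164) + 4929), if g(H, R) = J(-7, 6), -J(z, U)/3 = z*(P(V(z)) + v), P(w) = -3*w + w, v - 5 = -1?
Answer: -404/5249 ≈ -0.076967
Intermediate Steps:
v = 4 (v = 5 - 1 = 4)
P(w) = -2*w
J(z, U) = -3*z*(4 - 2*z) (J(z, U) = -3*z*(-2*z + 4) = -3*z*(4 - 2*z))
g(H, R) = 378 (g(H, R) = 6*(-7)*(-2 - 7) = 6*(-7)*(-9) = 378)
(g(-38, 9) - 782)/((1484 - 1164) + 4929) = (378 - 782)/((1484 - 1164) + 4929) = -404/(320 + 4929) = -404/5249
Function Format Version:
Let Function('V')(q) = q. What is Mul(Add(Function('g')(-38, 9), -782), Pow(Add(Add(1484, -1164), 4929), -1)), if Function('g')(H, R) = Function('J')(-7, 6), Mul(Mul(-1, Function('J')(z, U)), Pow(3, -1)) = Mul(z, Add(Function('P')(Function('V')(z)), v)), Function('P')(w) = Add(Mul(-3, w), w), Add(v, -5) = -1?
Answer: Rational(-404, 5249) ≈ -0.076967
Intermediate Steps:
v = 4 (v = Add(5, -1) = 4)
Function('P')(w) = Mul(-2, w)
Function('J')(z, U) = Mul(-3, z, Add(4, Mul(-2, z))) (Function('J')(z, U) = Mul(-3, Mul(z, Add(Mul(-2, z), 4))) = Mul(-3, Mul(z, Add(4, Mul(-2, z)))) = Mul(-3, z, Add(4, Mul(-2, z))))
Function('g')(H, R) = 378 (Function('g')(H, R) = Mul(6, -7, Add(-2, -7)) = Mul(6, -7, -9) = 378)
Mul(Add(Function('g')(-38, 9), -782), Pow(Add(Add(1484, -1164), 4929), -1)) = Mul(Add(378, -782), Pow(Add(Add(1484, -1164), 4929), -1)) = Mul(-404, Pow(Add(320, 4929), -1)) = Mul(-404, Pow(5249, -1)) = Mul(-404, Rational(1, 5249)) = Rational(-404, 5249)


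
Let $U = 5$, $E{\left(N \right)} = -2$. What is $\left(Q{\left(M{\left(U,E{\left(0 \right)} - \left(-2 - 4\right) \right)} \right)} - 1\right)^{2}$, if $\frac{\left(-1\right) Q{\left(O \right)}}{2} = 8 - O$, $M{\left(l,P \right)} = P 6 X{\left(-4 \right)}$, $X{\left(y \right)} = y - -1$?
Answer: $25921$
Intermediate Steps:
$X{\left(y \right)} = 1 + y$ ($X{\left(y \right)} = y + 1 = 1 + y$)
$M{\left(l,P \right)} = - 18 P$ ($M{\left(l,P \right)} = P 6 \left(1 - 4\right) = 6 P \left(-3\right) = - 18 P$)
$Q{\left(O \right)} = -16 + 2 O$ ($Q{\left(O \right)} = - 2 \left(8 - O\right) = -16 + 2 O$)
$\left(Q{\left(M{\left(U,E{\left(0 \right)} - \left(-2 - 4\right) \right)} \right)} - 1\right)^{2} = \left(\left(-16 + 2 \left(- 18 \left(-2 - \left(-2 - 4\right)\right)\right)\right) - 1\right)^{2} = \left(\left(-16 + 2 \left(- 18 \left(-2 - -6\right)\right)\right) - 1\right)^{2} = \left(\left(-16 + 2 \left(- 18 \left(-2 + 6\right)\right)\right) - 1\right)^{2} = \left(\left(-16 + 2 \left(\left(-18\right) 4\right)\right) - 1\right)^{2} = \left(\left(-16 + 2 \left(-72\right)\right) - 1\right)^{2} = \left(\left(-16 - 144\right) - 1\right)^{2} = \left(-160 - 1\right)^{2} = \left(-161\right)^{2} = 25921$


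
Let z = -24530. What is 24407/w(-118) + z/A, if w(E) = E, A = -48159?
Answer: -1172522173/5682762 ≈ -206.33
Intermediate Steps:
24407/w(-118) + z/A = 24407/(-118) - 24530/(-48159) = 24407*(-1/118) - 24530*(-1/48159) = -24407/118 + 24530/48159 = -1172522173/5682762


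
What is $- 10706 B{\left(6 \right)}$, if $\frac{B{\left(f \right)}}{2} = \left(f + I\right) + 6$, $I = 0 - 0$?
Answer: $-256944$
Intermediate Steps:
$I = 0$ ($I = 0 + 0 = 0$)
$B{\left(f \right)} = 12 + 2 f$ ($B{\left(f \right)} = 2 \left(\left(f + 0\right) + 6\right) = 2 \left(f + 6\right) = 2 \left(6 + f\right) = 12 + 2 f$)
$- 10706 B{\left(6 \right)} = - 10706 \left(12 + 2 \cdot 6\right) = - 10706 \left(12 + 12\right) = \left(-10706\right) 24 = -256944$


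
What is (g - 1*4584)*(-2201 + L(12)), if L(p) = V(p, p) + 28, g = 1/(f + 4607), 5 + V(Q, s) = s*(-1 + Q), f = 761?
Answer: 2288442723/244 ≈ 9.3789e+6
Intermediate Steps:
V(Q, s) = -5 + s*(-1 + Q)
g = 1/5368 (g = 1/(761 + 4607) = 1/5368 ≈ 0.00018629)
L(p) = 23 + p² - p (L(p) = (-5 - p + p*p) + 28 = (-5 - p + p²) + 28 = (-5 + p² - p) + 28 = 23 + p² - p)
(g - 1*4584)*(-2201 + L(12)) = (1/5368 - 1*4584)*(-2201 + (23 + 12² - 1*12)) = (1/5368 - 4584)*(-2201 + (23 + 144 - 12)) = -24606911*(-2201 + 155)/5368 = -24606911/5368*(-2046) = 2288442723/244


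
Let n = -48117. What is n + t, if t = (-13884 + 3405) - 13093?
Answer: -71689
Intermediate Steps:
t = -23572 (t = -10479 - 13093 = -23572)
n + t = -48117 - 23572 = -71689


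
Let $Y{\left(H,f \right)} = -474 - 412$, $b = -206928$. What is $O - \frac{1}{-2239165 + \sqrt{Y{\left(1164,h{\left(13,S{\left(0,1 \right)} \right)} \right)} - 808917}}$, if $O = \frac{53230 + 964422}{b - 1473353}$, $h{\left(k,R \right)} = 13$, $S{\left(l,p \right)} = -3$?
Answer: $- \frac{5102361613802052891}{8424694882665714868} + \frac{i \sqrt{809803}}{5013860707028} \approx -0.60564 + 1.7948 \cdot 10^{-10} i$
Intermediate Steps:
$Y{\left(H,f \right)} = -886$
$O = - \frac{1017652}{1680281}$ ($O = \frac{53230 + 964422}{-206928 - 1473353} = \frac{1017652}{-1680281} = 1017652 \left(- \frac{1}{1680281}\right) = - \frac{1017652}{1680281} \approx -0.60564$)
$O - \frac{1}{-2239165 + \sqrt{Y{\left(1164,h{\left(13,S{\left(0,1 \right)} \right)} \right)} - 808917}} = - \frac{1017652}{1680281} - \frac{1}{-2239165 + \sqrt{-886 - 808917}} = - \frac{1017652}{1680281} - \frac{1}{-2239165 + \sqrt{-809803}} = - \frac{1017652}{1680281} - \frac{1}{-2239165 + i \sqrt{809803}}$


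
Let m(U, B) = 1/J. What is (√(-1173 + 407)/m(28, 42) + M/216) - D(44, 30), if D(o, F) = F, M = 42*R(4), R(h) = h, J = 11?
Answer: -263/9 + 11*I*√766 ≈ -29.222 + 304.44*I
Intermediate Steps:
M = 168 (M = 42*4 = 168)
m(U, B) = 1/11
(√(-1173 + 407)/m(28, 42) + M/216) - D(44, 30) = (√(-1173 + 407)/(1/11) + 168/216) - 1*30 = (√(-766)*11 + 168*(1/216)) - 30 = ((I*√766)*11 + 7/9) - 30 = (11*I*√766 + 7/9) - 30 = (7/9 + 11*I*√766) - 30 = -263/9 + 11*I*√766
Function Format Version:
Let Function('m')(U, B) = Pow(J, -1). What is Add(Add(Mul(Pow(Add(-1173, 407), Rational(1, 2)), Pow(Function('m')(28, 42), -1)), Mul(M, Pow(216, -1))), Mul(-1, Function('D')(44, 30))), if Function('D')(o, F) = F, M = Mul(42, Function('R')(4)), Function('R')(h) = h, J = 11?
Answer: Add(Rational(-263, 9), Mul(11, I, Pow(766, Rational(1, 2)))) ≈ Add(-29.222, Mul(304.44, I))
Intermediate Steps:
M = 168 (M = Mul(42, 4) = 168)
Function('m')(U, B) = Rational(1, 11) (Function('m')(U, B) = Pow(11, -1) = Rational(1, 11))
Add(Add(Mul(Pow(Add(-1173, 407), Rational(1, 2)), Pow(Function('m')(28, 42), -1)), Mul(M, Pow(216, -1))), Mul(-1, Function('D')(44, 30))) = Add(Add(Mul(Pow(Add(-1173, 407), Rational(1, 2)), Pow(Rational(1, 11), -1)), Mul(168, Pow(216, -1))), Mul(-1, 30)) = Add(Add(Mul(Pow(-766, Rational(1, 2)), 11), Mul(168, Rational(1, 216))), -30) = Add(Add(Mul(Mul(I, Pow(766, Rational(1, 2))), 11), Rational(7, 9)), -30) = Add(Add(Mul(11, I, Pow(766, Rational(1, 2))), Rational(7, 9)), -30) = Add(Add(Rational(7, 9), Mul(11, I, Pow(766, Rational(1, 2)))), -30) = Add(Rational(-263, 9), Mul(11, I, Pow(766, Rational(1, 2))))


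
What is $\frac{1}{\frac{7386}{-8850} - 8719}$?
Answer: $- \frac{1475}{12861756} \approx -0.00011468$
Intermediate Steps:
$\frac{1}{\frac{7386}{-8850} - 8719} = \frac{1}{7386 \left(- \frac{1}{8850}\right) - 8719} = \frac{1}{- \frac{1231}{1475} - 8719} = \frac{1}{- \frac{12861756}{1475}} = - \frac{1475}{12861756}$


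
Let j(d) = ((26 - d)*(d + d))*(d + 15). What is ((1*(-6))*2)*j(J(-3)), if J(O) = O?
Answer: 25056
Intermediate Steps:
j(d) = 2*d*(15 + d)*(26 - d) (j(d) = ((26 - d)*(2*d))*(15 + d) = (2*d*(26 - d))*(15 + d) = 2*d*(15 + d)*(26 - d))
((1*(-6))*2)*j(J(-3)) = ((1*(-6))*2)*(2*(-3)*(390 - 1*(-3)**2 + 11*(-3))) = (-6*2)*(2*(-3)*(390 - 1*9 - 33)) = -24*(-3)*(390 - 9 - 33) = -24*(-3)*348 = -12*(-2088) = 25056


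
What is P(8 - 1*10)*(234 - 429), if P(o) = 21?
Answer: -4095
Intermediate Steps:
P(8 - 1*10)*(234 - 429) = 21*(234 - 429) = 21*(-195) = -4095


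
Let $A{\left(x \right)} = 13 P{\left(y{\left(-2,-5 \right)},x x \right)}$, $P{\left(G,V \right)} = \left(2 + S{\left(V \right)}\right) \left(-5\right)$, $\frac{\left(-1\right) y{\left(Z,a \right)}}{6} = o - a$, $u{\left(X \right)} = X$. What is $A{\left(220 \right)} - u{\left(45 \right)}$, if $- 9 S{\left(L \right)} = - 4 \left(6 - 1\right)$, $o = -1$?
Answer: $- \frac{2875}{9} \approx -319.44$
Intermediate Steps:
$y{\left(Z,a \right)} = 6 + 6 a$ ($y{\left(Z,a \right)} = - 6 \left(-1 - a\right) = 6 + 6 a$)
$S{\left(L \right)} = \frac{20}{9}$ ($S{\left(L \right)} = - \frac{\left(-4\right) \left(6 - 1\right)}{9} = - \frac{\left(-4\right) 5}{9} = \left(- \frac{1}{9}\right) \left(-20\right) = \frac{20}{9}$)
$P{\left(G,V \right)} = - \frac{190}{9}$ ($P{\left(G,V \right)} = \left(2 + \frac{20}{9}\right) \left(-5\right) = \frac{38}{9} \left(-5\right) = - \frac{190}{9}$)
$A{\left(x \right)} = - \frac{2470}{9}$ ($A{\left(x \right)} = 13 \left(- \frac{190}{9}\right) = - \frac{2470}{9}$)
$A{\left(220 \right)} - u{\left(45 \right)} = - \frac{2470}{9} - 45 = - \frac{2875}{9}$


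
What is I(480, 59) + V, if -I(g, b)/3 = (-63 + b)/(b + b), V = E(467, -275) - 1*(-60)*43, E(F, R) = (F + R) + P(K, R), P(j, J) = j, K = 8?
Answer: 164026/59 ≈ 2780.1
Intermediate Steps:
E(F, R) = 8 + F + R (E(F, R) = (F + R) + 8 = 8 + F + R)
V = 2780 (V = (8 + 467 - 275) - 1*(-60)*43 = 200 - (-60)*43 = 200 - 1*(-2580) = 200 + 2580 = 2780)
I(g, b) = -3*(-63 + b)/(2*b) (I(g, b) = -3*(-63 + b)/(b + b) = -3*(-63 + b)/(2*b))
I(480, 59) + V = (3/2)*(63 - 1*59)/59 + 2780 = (3/2)*(1/59)*(63 - 59) + 2780 = (3/2)*(1/59)*4 + 2780 = 6/59 + 2780 = 164026/59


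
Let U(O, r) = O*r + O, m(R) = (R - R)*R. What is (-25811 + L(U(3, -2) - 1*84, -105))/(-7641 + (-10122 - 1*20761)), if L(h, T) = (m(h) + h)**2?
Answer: 9121/19262 ≈ 0.47352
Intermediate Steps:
m(R) = 0 (m(R) = 0*R = 0)
U(O, r) = O + O*r
L(h, T) = h**2 (L(h, T) = (0 + h)**2 = h**2)
(-25811 + L(U(3, -2) - 1*84, -105))/(-7641 + (-10122 - 1*20761)) = (-25811 + (3*(1 - 2) - 1*84)**2)/(-7641 + (-10122 - 1*20761)) = (-25811 + (3*(-1) - 84)**2)/(-7641 + (-10122 - 20761)) = (-25811 + (-3 - 84)**2)/(-7641 - 30883) = (-25811 + (-87)**2)/(-38524) = (-25811 + 7569)*(-1/38524) = -18242*(-1/38524) = 9121/19262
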